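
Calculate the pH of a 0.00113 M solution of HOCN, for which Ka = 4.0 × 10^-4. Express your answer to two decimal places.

pH = 3.30

HOCN ⇌ OCN- + H+
From the ICE table, Ka = x²/(0.00113 − x) = 4.0 × 10^-4.
Here C₀/Ka ≈ 2.82, so the small-x approximation fails. Use the quadratic:
x = (−Ka + √(Ka² + 4·Ka·C₀))/2 = 5.01 × 10^-4 M
pH = −log[H+] = −log(5.01 × 10^-4) = 3.30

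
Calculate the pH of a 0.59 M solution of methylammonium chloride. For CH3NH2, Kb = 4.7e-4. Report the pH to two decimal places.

pH = 5.45

CH3NH3+ is the conjugate acid of the weak base CH3NH2.
Ka = Kw/Kb = 1.0×10^-14 / 4.7 × 10^-4 = 2.13 × 10^-11
Ka = [H+]²/(0.59 − [H+]) = 2.13 × 10^-11
Assume [H+] ≪ 0.59: [H+] ≈ √(2.13 × 10^-11 × 0.59) = 3.54 × 10^-6 M
Check: 0.0006% ionized — well under 5%, approximation valid.
pH = −log[H+] = −log(3.54 × 10^-6) = 5.45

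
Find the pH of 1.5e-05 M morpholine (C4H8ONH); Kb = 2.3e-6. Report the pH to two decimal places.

C4H8ONH + H2O ⇌ C4H8ONH2+ + OH-
Kb = [OH-]²/(1.5e-05 − [OH-]) = 2.3 × 10^-6
The 5% rule fails; solving [OH-]² + Kb·[OH-] − Kb·C₀ = 0 exactly:
[OH-] = [−2.3e-06 + √(2.3e-06² + 1.38e-10)]/2 = 4.84 × 10^-6 M
pOH = −log(4.84 × 10^-6) = 5.32; pH = 14.00 − 5.32 = 8.68

pH = 8.68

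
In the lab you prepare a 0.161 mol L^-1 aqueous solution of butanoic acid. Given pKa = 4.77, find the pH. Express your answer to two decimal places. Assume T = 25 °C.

CH3(CH2)2COOH ⇌ CH3(CH2)2COO- + H+
Ka = 10^(−4.77) = 1.70 × 10^-5
From the ICE table, Ka = x²/(0.161 − x) = 1.70 × 10^-5.
Neglecting x in the denominator: x = √(1.70 × 10^-5 × 0.161) = 1.65 × 10^-3 M
pH = −log(1.65 × 10^-3) = 2.78

pH = 2.78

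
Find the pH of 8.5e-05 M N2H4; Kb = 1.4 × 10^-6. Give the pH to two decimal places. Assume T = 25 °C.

N2H4 + H2O ⇌ N2H5+ + OH-
Kb = [OH-]²/(8.5e-05 − [OH-]) = 1.4 × 10^-6
Here C₀/Kb ≈ 60.7, so the small-[OH-] approximation fails. Use the quadratic:
[OH-] = (−Kb + √(Kb² + 4·Kb·C₀))/2 = 1.02 × 10^-5 M
pOH = 4.99, so pH = 14.00 − pOH = 9.01

pH = 9.01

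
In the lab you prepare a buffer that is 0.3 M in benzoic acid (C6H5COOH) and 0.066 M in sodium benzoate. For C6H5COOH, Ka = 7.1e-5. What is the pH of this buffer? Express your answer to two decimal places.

pH = 3.49

pKa = −log(7.1 × 10^-5) = 4.149
Henderson–Hasselbalch: pH = pKa + log([C6H5COO-]/[C6H5COOH]) = 4.149 + log(0.066/0.3)
pH = 4.149 + (-0.658) = 3.49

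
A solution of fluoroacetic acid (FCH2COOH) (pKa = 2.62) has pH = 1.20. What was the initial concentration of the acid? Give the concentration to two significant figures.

[H+] = 10^(-1.20) = 6.31 × 10^-2 M = x
Ka = 10^(−2.62) = 2.40 × 10^-3
Ka = x²/(C₀ − x) ⇒ C₀ = x + x²/Ka
C₀ = 6.31 × 10^-2 + (6.31 × 10^-2)²/(2.40 × 10^-3) = 1.72 M

C₀ = 1.7 M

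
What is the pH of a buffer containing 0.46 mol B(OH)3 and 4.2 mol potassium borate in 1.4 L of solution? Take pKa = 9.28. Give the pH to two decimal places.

pH = pKa + log([A⁻]/[HA]) = 9.28 + log(4.2/0.46)
pH = 9.28 + (+0.960) = 10.24

pH = 10.24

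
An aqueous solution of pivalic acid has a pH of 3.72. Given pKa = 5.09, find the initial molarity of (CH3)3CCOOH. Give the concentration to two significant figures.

C₀ = 4.7 × 10^-3 M

[H+] = 10^(-3.72) = 1.91 × 10^-4 M = x
Ka = 10^(−5.09) = 8.13 × 10^-6
Ka = x²/(C₀ − x) ⇒ C₀ = x + x²/Ka
C₀ = 1.91 × 10^-4 + (1.91 × 10^-4)²/(8.13 × 10^-6) = 4.68 × 10^-3 M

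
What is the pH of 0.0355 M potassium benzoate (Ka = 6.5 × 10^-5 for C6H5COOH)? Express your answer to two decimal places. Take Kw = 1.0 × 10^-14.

pH = 8.37

C6H5COO- is the conjugate base of the weak acid C6H5COOH.
Kb = Kw/Ka = 1.0×10^-14 / 6.5 × 10^-5 = 1.54 × 10^-10
From the ICE table, Kb = x²/(0.0355 − x) = 1.54 × 10^-10.
Since Kb ≪ C₀, x ≈ √(Kb·C₀) = 2.34 × 10^-6 M.
Check: 0.0066% ionized — well under 5%, approximation valid.
pOH = 5.63, so pH = 14.00 − pOH = 8.37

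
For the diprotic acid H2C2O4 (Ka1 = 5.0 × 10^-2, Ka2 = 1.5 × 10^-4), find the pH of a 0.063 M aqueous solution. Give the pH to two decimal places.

Since Ka1 ≫ Ka2, the first ionization dominates [H+].
Ka1 = x²/(0.063 − x) = 5.0 × 10^-2
Solving the quadratic: x = (−Ka1 + √(Ka1² + 4·Ka1·C₀))/2 = 3.64 × 10^-2 M
pH = −log(3.64 × 10^-2) = 1.44

pH = 1.44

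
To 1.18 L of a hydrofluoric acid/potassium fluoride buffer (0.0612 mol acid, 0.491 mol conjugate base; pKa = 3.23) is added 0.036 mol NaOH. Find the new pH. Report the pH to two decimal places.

After neutralization: n(HF) = 0.0252 mol, n(F-) = 0.527 mol.
pH = pKa + log([A⁻]/[HA]) = 3.23 + log(0.527/0.0252) = 3.23 +1.320

pH = 4.55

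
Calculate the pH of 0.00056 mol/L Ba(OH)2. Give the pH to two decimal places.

Ba(OH)2 is a strong base (each formula unit releases 2 OH-); [OH-] = 0.00112 M.
pOH = -log(0.00112) = 2.95
pH = 14.00 - 2.95 = 11.05

pH = 11.05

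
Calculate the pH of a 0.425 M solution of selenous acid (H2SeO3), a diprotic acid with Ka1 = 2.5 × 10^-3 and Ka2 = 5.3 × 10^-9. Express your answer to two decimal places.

Ka1 ≫ Ka2, so treat the first dissociation as the only significant source of H+.
Ka1 = x²/(0.425 − x) = 2.5 × 10^-3
Solving the quadratic: x = (−Ka1 + √(Ka1² + 4·Ka1·C₀))/2 = 3.14 × 10^-2 M
pH = −log(3.14 × 10^-2) = 1.50

pH = 1.50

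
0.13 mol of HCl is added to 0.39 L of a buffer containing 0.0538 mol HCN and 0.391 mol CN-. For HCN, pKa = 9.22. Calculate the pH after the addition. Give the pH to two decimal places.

After neutralization: n(HCN) = 0.184 mol, n(CN-) = 0.261 mol.
Henderson–Hasselbalch with mole ratio 0.261/0.184: pH = 9.22 + (+0.152)

pH = 9.37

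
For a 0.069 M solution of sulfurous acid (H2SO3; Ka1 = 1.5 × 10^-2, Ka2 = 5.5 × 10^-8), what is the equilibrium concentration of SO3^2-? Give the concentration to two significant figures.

First ionization gives [H+] ≈ [HSO3-] = 2.55 × 10^-2 M.
Second step: Ka2 = [H+][SO3^2-]/[HSO3-] ≈ [SO3^2-] (since [H+] ≈ [HSO3-]).
So [SO3^2-] ≈ Ka2.

5.5 × 10^-8 M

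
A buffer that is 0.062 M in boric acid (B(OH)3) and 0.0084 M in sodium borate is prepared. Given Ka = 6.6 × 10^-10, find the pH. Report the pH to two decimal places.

pH = 8.31

pKa = −log(6.6 × 10^-10) = 9.180
pH = pKa + log([A⁻]/[HA]) = 9.180 + log(0.0084/0.062)
pH = 9.180 + (-0.868) = 8.31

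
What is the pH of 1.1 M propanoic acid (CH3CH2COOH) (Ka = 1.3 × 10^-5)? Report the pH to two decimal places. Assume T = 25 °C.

pH = 2.42

CH3CH2COOH ⇌ CH3CH2COO- + H+
Ka = x²/(1.1 − x) = 1.3 × 10^-5
Assume x ≪ 1.1: x ≈ √(1.3 × 10^-5 × 1.1) = 3.78 × 10^-3 M
(x/C₀ = 0.34% < 5%, so the approximation holds.)
pH = −log[H+] = −log(3.78 × 10^-3) = 2.42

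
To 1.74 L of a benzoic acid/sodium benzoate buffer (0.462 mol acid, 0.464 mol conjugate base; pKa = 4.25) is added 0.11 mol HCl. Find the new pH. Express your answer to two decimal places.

After neutralization: n(C6H5COOH) = 0.572 mol, n(C6H5COO-) = 0.354 mol.
pH = pKa + log(n_C6H5COO-/n_C6H5COOH) = 4.25 + log(0.354/0.572) = 4.25 + (-0.208)

pH = 4.04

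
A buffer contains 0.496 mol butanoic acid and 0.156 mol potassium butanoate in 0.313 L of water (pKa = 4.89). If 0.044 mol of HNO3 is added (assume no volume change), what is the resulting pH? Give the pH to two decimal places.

pH = 4.21

After neutralization: n(CH3(CH2)2COOH) = 0.54 mol, n(CH3(CH2)2COO-) = 0.112 mol.
pH = pKa + log(n_CH3(CH2)2COO-/n_CH3(CH2)2COOH) = 4.89 + log(0.112/0.54) = 4.89 + (-0.683)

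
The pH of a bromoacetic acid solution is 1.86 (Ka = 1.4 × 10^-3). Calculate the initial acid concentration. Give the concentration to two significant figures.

[H+] = 10^(-1.86) = 1.38 × 10^-2 M = x
Ka = x²/(C₀ − x) ⇒ C₀ = x + x²/Ka
C₀ = 1.38 × 10^-2 + (1.38 × 10^-2)²/(1.4 × 10^-3) = 1.50 × 10^-1 M

C₀ = 1.5 × 10^-1 M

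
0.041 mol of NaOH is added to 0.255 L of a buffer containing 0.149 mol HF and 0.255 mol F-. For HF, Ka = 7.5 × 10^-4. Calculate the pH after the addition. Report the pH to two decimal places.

pH = 3.56

OH- converts HF to F-: HF → 0.108 mol, F- → 0.296 mol.
pKa = −log(7.5 × 10^-4) = 3.125
pH = pKa + log(n_F-/n_HF) = 3.125 + log(0.296/0.108) = 3.125 + (+0.438)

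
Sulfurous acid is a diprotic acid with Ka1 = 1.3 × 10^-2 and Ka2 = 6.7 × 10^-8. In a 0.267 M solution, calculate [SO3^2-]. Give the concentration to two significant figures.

First ionization gives [H+] ≈ [HSO3-] = 5.28 × 10^-2 M.
Second step: Ka2 = [H+][SO3^2-]/[HSO3-] ≈ [SO3^2-] (since [H+] ≈ [HSO3-]).
So [SO3^2-] ≈ Ka2.

6.7 × 10^-8 M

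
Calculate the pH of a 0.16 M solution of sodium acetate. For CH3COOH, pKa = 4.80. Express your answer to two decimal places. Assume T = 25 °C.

CH3COO- is the conjugate base of the weak acid CH3COOH.
Ka = 10^(−4.80) = 1.58 × 10^-5
Kb = Kw/Ka = 1.0×10^-14 / 1.58 × 10^-5 = 6.33 × 10^-10
Let x = [OH-] at equilibrium. Kb = x²/(0.16 − x).
Neglecting x in the denominator: x = √(6.33 × 10^-10 × 0.16) = 1.01 × 10^-5 M
Check: 0.0063% ionized — well under 5%, approximation valid.
pOH = −log(1.01 × 10^-5) = 5.00; pH = 14.00 − 5.00 = 9.00

pH = 9.00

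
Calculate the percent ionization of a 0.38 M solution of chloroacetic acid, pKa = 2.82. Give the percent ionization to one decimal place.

ClCH2COOH ⇌ ClCH2COO- + H+; let x = [H+] at equilibrium.
Ka = 10^(−2.82) = 1.51 × 10^-3
Ka = x²/(C₀ − x); solving the quadratic gives x = 2.32 × 10^-2 M.
Fraction ionized = 2.32 × 10^-2 / 0.38 = 0.0611 → 6.1%

6.1%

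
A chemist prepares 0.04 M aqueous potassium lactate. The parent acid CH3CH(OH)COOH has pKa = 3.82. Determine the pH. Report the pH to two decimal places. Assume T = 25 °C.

pH = 8.21

CH3CH(OH)COO- is the conjugate base of the weak acid CH3CH(OH)COOH.
Ka = 10^(−3.82) = 1.51 × 10^-4
Kb = Kw/Ka = 1.0×10^-14 / 1.51 × 10^-4 = 6.62 × 10^-11
From the ICE table, Kb = x²/(0.04 − x) = 6.62 × 10^-11.
Since Kb ≪ C₀, x ≈ √(Kb·C₀) = 1.63 × 10^-6 M.
Check: 0.0041% ionized — well under 5%, approximation valid.
pOH = 5.79, so pH = 14.00 − pOH = 8.21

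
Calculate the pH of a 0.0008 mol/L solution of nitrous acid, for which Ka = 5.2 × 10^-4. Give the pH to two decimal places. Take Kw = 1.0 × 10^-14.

pH = 3.36

HNO2 ⇌ NO2- + H+
From the ICE table, Ka = [H+]²/(0.0008 − [H+]) = 5.2 × 10^-4.
[H+] is not negligible relative to C₀; solve [H+]² + 0.00052·[H+] − 4.16e-07 = 0.
[H+] = [−0.00052 + √(0.00052² + 1.66e-06)]/2 = 4.35 × 10^-4 M
pH = −log(4.35 × 10^-4) = 3.36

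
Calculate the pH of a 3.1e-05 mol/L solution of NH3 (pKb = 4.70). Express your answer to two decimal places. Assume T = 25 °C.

NH3 + H2O ⇌ NH4+ + OH-
Kb = 10^(−4.70) = 2.00 × 10^-5
From the ICE table, Kb = [OH-]²/(3.1e-05 − [OH-]) = 2.00 × 10^-5.
The 5% rule fails; solving [OH-]² + Kb·[OH-] − Kb·C₀ = 0 exactly:
[OH-] = (−Kb + √(Kb² + 4·Kb·C₀))/2 = 1.68 × 10^-5 M
pOH = −log(1.68 × 10^-5) = 4.77; pH = 14.00 − 4.77 = 9.23

pH = 9.23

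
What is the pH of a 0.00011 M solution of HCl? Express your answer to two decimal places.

HCl is a strong acid and dissociates completely, so [H+] = 0.00011 M.
pH = -log(0.00011) = 3.96

pH = 3.96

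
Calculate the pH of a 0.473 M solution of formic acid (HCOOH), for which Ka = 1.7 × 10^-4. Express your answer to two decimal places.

pH = 2.05

HCOOH ⇌ HCOO- + H+
Ka = [H+]²/(0.473 − [H+]) = 1.7 × 10^-4
Assume [H+] ≪ 0.473: [H+] ≈ √(1.7 × 10^-4 × 0.473) = 8.97 × 10^-3 M
([H+]/C₀ = 1.9% < 5%, so the approximation holds.)
pH = −log[H+] = −log(8.97 × 10^-3) = 2.05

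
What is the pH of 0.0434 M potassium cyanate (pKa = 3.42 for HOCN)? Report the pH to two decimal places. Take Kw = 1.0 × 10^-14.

pH = 8.03

OCN- is the conjugate base of the weak acid HOCN.
Ka = 10^(−3.42) = 3.80 × 10^-4
Kb = Kw/Ka = 1.0×10^-14 / 3.80 × 10^-4 = 2.63 × 10^-11
Kb = [OH-]²/(0.0434 − [OH-]) = 2.63 × 10^-11
Since Kb ≪ C₀, [OH-] ≈ √(Kb·C₀) = 1.07 × 10^-6 M.
pOH = 5.97, so pH = 14.00 − pOH = 8.03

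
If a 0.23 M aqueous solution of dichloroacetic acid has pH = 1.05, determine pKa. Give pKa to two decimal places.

pKa = 1.25

[H+] = 10^(-1.05) = 8.91 × 10^-2 M
At equilibrium [HA] = 0.23 − 8.91 × 10^-2 = 1.41 × 10^-1 M
Ka = [H+][A-]/[HA] = (8.91 × 10^-2)² / 1.41 × 10^-1 = 5.63 × 10^-2
pKa = -log(5.63 × 10^-2) = 1.25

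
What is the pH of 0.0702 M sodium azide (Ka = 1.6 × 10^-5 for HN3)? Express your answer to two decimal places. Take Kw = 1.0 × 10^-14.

pH = 8.82

N3- is the conjugate base of the weak acid HN3.
Kb = Kw/Ka = 1.0×10^-14 / 1.6 × 10^-5 = 6.25 × 10^-10
Kb = [OH-]²/(0.0702 − [OH-]) = 6.25 × 10^-10
Neglecting [OH-] in the denominator: [OH-] = √(6.25 × 10^-10 × 0.0702) = 6.62 × 10^-6 M
pOH = 5.18, so pH = 14.00 − pOH = 8.82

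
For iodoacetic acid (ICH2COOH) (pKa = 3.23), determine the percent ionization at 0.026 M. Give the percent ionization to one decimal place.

14.0%

ICH2COOH ⇌ ICH2COO- + H+; let x = [H+] at equilibrium.
Ka = 10^(−3.23) = 5.89 × 10^-4
Ka = x²/(C₀ − x); solving the quadratic gives x = 3.63 × 10^-3 M.
Fraction ionized = 3.63 × 10^-3 / 0.026 = 0.1396 → 14.0%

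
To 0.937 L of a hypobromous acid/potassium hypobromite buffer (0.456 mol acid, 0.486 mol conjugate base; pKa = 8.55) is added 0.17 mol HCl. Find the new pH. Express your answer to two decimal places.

After neutralization: n(HOBr) = 0.626 mol, n(OBr-) = 0.316 mol.
pH = pKa + log([A⁻]/[HA]) = 8.55 + log(0.316/0.626) = 8.55 -0.297

pH = 8.25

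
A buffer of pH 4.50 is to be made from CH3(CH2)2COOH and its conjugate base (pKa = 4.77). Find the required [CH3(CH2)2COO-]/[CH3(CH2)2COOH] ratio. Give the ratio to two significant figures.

pH = pKa + log(r) ⇒ log(r) = 4.50 − 4.77 = -0.27
r = [CH3(CH2)2COO-]/[CH3(CH2)2COOH] = 10^(-0.27) = 0.537

ratio = 0.54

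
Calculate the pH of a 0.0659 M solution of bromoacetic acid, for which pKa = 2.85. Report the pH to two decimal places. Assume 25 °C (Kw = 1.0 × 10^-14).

pH = 2.05

BrCH2COOH ⇌ BrCH2COO- + H+
Ka = 10^(−2.85) = 1.41 × 10^-3
From the ICE table, Ka = x²/(0.0659 − x) = 1.41 × 10^-3.
The 5% rule fails; solving x² + Ka·x − Ka·C₀ = 0 exactly:
x = (−Ka + √(Ka² + 4·Ka·C₀))/2 = 8.96 × 10^-3 M
pH = −log[H+] = −log(8.96 × 10^-3) = 2.05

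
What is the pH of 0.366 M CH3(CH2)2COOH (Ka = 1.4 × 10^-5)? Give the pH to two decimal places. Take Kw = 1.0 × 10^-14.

CH3(CH2)2COOH ⇌ CH3(CH2)2COO- + H+
Ka = [H+]²/(0.366 − [H+]) = 1.4 × 10^-5
Since Ka ≪ C₀, [H+] ≈ √(Ka·C₀) = 2.26 × 10^-3 M.
pH = −log[H+] = −log(2.26 × 10^-3) = 2.65

pH = 2.65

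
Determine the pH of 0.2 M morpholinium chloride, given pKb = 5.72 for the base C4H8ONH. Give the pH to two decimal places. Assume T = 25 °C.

C4H8ONH2+ is the conjugate acid of the weak base C4H8ONH.
Kb = 10^(−5.72) = 1.91 × 10^-6
Ka = Kw/Kb = 1.0×10^-14 / 1.91 × 10^-6 = 5.24 × 10^-9
From the ICE table, Ka = x²/(0.2 − x) = 5.24 × 10^-9.
Assume x ≪ 0.2: x ≈ √(5.24 × 10^-9 × 0.2) = 3.24 × 10^-5 M
Check: 0.016% ionized — well under 5%, approximation valid.
pH = −log[H+] = −log(3.24 × 10^-5) = 4.49

pH = 4.49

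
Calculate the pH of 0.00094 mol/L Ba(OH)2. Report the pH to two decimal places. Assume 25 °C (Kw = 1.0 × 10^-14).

Ba(OH)2 is a strong base (each formula unit releases 2 OH-); [OH-] = 0.00188 M.
pOH = -log(0.00188) = 2.73
pH = 14.00 - 2.73 = 11.27

pH = 11.27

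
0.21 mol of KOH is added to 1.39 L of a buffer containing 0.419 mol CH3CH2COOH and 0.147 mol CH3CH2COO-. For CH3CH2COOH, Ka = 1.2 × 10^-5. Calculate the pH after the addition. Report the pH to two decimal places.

pH = 5.15

After neutralization: n(CH3CH2COOH) = 0.209 mol, n(CH3CH2COO-) = 0.357 mol.
pKa = −log(1.2 × 10^-5) = 4.921
pH = pKa + log(n_CH3CH2COO-/n_CH3CH2COOH) = 4.921 + log(0.357/0.209) = 4.921 + (+0.233)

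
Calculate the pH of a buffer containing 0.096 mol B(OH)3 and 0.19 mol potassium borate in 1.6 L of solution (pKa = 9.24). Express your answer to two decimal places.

pH = 9.54

pH = pKa + log([A⁻]/[HA]) = 9.24 + log(0.19/0.096)
pH = 9.24 + (+0.296) = 9.54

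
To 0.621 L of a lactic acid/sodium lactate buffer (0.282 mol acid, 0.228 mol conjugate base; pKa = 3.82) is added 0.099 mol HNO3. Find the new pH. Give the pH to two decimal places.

After neutralization: n(CH3CH(OH)COOH) = 0.381 mol, n(CH3CH(OH)COO-) = 0.129 mol.
Henderson–Hasselbalch with mole ratio 0.129/0.381: pH = 3.82 + (-0.470)

pH = 3.35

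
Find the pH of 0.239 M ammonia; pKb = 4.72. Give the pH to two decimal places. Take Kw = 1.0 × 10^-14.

NH3 + H2O ⇌ NH4+ + OH-
Kb = 10^(−4.72) = 1.91 × 10^-5
Kb = x²/(0.239 − x) = 1.91 × 10^-5
Neglecting x in the denominator: x = √(1.91 × 10^-5 × 0.239) = 2.14 × 10^-3 M
Check: 0.89% ionized — well under 5%, approximation valid.
pOH = −log(2.14 × 10^-3) = 2.67; pH = 14.00 − 2.67 = 11.33

pH = 11.33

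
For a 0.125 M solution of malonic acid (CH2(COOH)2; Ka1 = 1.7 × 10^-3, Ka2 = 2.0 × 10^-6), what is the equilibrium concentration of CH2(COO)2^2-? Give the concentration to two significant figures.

First ionization gives [H+] ≈ [CH2(COOH)COO-] = 1.38 × 10^-2 M.
Second step: Ka2 = [H+][CH2(COO)2^2-]/[CH2(COOH)COO-] ≈ [CH2(COO)2^2-] (since [H+] ≈ [CH2(COOH)COO-]).
So [CH2(COO)2^2-] ≈ Ka2.

2.0 × 10^-6 M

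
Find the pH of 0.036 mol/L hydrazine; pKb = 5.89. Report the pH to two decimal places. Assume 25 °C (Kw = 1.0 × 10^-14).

N2H4 + H2O ⇌ N2H5+ + OH-
Kb = 10^(−5.89) = 1.29 × 10^-6
From the ICE table, Kb = x²/(0.036 − x) = 1.29 × 10^-6.
Neglecting x in the denominator: x = √(1.29 × 10^-6 × 0.036) = 2.15 × 10^-4 M
pOH = 3.67, so pH = 14.00 − pOH = 10.33

pH = 10.33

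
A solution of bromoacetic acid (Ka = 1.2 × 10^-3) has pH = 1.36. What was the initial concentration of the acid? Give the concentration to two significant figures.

[H+] = 10^(-1.36) = 4.37 × 10^-2 M = x
Ka = x²/(C₀ − x) ⇒ C₀ = x + x²/Ka
C₀ = 4.37 × 10^-2 + (4.37 × 10^-2)²/(1.2 × 10^-3) = 1.64 M

C₀ = 1.6 M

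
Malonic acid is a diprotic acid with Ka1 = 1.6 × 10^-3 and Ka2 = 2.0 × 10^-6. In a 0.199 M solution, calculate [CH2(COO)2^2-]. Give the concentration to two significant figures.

First ionization gives [H+] ≈ [CH2(COOH)COO-] = 1.71 × 10^-2 M.
Second step: Ka2 = [H+][CH2(COO)2^2-]/[CH2(COOH)COO-] ≈ [CH2(COO)2^2-] (since [H+] ≈ [CH2(COOH)COO-]).
So [CH2(COO)2^2-] ≈ Ka2.

2.0 × 10^-6 M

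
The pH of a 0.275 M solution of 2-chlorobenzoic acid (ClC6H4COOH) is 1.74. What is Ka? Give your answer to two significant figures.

[H+] = 10^(-1.74) = 1.82 × 10^-2 M
At equilibrium [HA] = 0.275 − 1.82 × 10^-2 = 2.57 × 10^-1 M
Ka = [H+][A-]/[HA] = (1.82 × 10^-2)² / 2.57 × 10^-1 = 1.3 × 10^-3

Ka = 1.3 × 10^-3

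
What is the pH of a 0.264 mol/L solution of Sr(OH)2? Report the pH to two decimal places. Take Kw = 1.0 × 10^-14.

Sr(OH)2 is a strong base (each formula unit releases 2 OH-); [OH-] = 0.528 M.
pOH = -log(0.528) = 0.28
pH = 14.00 - 0.28 = 13.72

pH = 13.72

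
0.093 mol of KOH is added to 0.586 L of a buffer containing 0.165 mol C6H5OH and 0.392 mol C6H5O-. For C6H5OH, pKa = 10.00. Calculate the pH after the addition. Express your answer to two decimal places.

After neutralization: n(C6H5OH) = 0.072 mol, n(C6H5O-) = 0.485 mol.
Henderson–Hasselbalch with mole ratio 0.485/0.072: pH = 10.00 + (+0.828)

pH = 10.83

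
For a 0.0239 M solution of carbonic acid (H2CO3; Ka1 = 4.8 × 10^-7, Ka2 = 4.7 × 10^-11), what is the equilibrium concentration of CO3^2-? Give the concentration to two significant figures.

4.7 × 10^-11 M

First ionization gives [H+] ≈ [HCO3-] = 1.07 × 10^-4 M.
Second step: Ka2 = [H+][CO3^2-]/[HCO3-] ≈ [CO3^2-] (since [H+] ≈ [HCO3-]).
So [CO3^2-] ≈ Ka2.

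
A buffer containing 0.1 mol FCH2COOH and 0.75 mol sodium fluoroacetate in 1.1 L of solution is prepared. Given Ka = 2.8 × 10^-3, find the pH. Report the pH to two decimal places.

pKa = −log(2.8 × 10^-3) = 2.553
Using pH = pKa + log([base]/[acid]) with [base]/[acid] = 0.75/0.1:
pH = 2.553 + (+0.875) = 3.43

pH = 3.43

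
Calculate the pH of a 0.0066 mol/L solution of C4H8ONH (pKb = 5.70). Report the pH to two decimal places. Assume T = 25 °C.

C4H8ONH + H2O ⇌ C4H8ONH2+ + OH-
Kb = 10^(−5.70) = 2.00 × 10^-6
From the ICE table, Kb = [OH-]²/(0.0066 − [OH-]) = 2.00 × 10^-6.
Since Kb ≪ C₀, [OH-] ≈ √(Kb·C₀) = 1.15 × 10^-4 M.
pOH = −log(1.15 × 10^-4) = 3.94; pH = 14.00 − 3.94 = 10.06

pH = 10.06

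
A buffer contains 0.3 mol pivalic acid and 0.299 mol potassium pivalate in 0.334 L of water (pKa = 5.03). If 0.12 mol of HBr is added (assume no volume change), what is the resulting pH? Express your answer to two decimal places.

pH = 4.66

Added H+ converts (CH3)3CCOO- to (CH3)3CCOOH: (CH3)3CCOOH → 0.42 mol, (CH3)3CCOO- → 0.179 mol.
pH = pKa + log(n_(CH3)3CCOO-/n_(CH3)3CCOOH) = 5.03 + log(0.179/0.42) = 5.03 + (-0.370)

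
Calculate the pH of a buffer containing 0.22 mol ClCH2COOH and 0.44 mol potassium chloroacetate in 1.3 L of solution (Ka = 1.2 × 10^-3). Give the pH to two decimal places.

pH = 3.22

pKa = −log(1.2 × 10^-3) = 2.921
Using pH = pKa + log([base]/[acid]) with [base]/[acid] = 0.44/0.22:
pH = 2.921 + (+0.301) = 3.22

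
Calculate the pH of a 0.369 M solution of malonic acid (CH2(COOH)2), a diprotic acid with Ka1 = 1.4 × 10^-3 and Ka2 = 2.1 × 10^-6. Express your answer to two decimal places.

Ka1 ≫ Ka2, so treat the first dissociation as the only significant source of H+.
Ka1 = x²/(0.369 − x) = 1.4 × 10^-3
Solving the quadratic: x = (−Ka1 + √(Ka1² + 4·Ka1·C₀))/2 = 2.20 × 10^-2 M
pH = −log(2.20 × 10^-2) = 1.66

pH = 1.66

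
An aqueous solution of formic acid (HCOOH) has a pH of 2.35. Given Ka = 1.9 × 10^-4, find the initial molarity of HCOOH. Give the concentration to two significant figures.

C₀ = 1.1 × 10^-1 M

[H+] = 10^(-2.35) = 4.47 × 10^-3 M = x
Ka = x²/(C₀ − x) ⇒ C₀ = x + x²/Ka
C₀ = 4.47 × 10^-3 + (4.47 × 10^-3)²/(1.9 × 10^-4) = 1.10 × 10^-1 M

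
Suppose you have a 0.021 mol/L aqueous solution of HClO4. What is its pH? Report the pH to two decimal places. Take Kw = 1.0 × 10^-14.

pH = 1.68

HClO4 is a strong acid and dissociates completely, so [H+] = 0.021 M.
pH = -log(0.021) = 1.68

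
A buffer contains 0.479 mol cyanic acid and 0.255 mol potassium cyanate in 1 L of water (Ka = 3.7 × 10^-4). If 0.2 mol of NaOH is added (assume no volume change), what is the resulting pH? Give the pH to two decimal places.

OH- converts HOCN to OCN-: HOCN → 0.279 mol, OCN- → 0.455 mol.
pKa = −log(3.7 × 10^-4) = 3.432
pH = pKa + log(n_OCN-/n_HOCN) = 3.432 + log(0.455/0.279) = 3.432 + (+0.212)

pH = 3.64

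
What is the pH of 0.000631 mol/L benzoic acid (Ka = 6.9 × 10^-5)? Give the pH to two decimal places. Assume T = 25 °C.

pH = 3.75

C6H5COOH ⇌ C6H5COO- + H+
Ka = x²/(0.000631 − x) = 6.9 × 10^-5
x is not negligible relative to C₀; solve x² + 6.9e-05·x − 4.35e-08 = 0.
x = (−Ka + √(Ka² + 4·Ka·C₀))/2 = 1.77 × 10^-4 M
pH = −log(1.77 × 10^-4) = 3.75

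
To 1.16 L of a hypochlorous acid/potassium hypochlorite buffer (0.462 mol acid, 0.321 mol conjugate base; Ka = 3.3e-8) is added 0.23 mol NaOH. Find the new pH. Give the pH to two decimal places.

pH = 7.86

OH- converts HOCl to OCl-: HOCl → 0.232 mol, OCl- → 0.551 mol.
pKa = −log(3.3 × 10^-8) = 7.481
pH = pKa + log(n_OCl-/n_HOCl) = 7.481 + log(0.551/0.232) = 7.481 + (+0.376)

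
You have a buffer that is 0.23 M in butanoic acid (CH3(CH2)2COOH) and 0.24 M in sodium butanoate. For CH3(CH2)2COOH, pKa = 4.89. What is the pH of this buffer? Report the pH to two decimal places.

pH = 4.91

pH = pKa + log([A⁻]/[HA]) = 4.89 + log(0.24/0.23)
pH = 4.89 + (+0.018) = 4.91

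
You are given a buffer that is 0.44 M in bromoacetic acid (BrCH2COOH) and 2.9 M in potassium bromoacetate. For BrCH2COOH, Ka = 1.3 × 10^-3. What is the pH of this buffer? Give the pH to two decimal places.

pH = 3.71

pKa = −log(1.3 × 10^-3) = 2.886
Henderson–Hasselbalch: pH = pKa + log([BrCH2COO-]/[BrCH2COOH]) = 2.886 + log(2.9/0.44)
pH = 2.886 + (+0.819) = 3.71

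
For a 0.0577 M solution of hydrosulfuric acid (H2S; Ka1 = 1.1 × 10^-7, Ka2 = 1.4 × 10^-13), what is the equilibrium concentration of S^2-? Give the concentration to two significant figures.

1.4 × 10^-13 M

First ionization gives [H+] ≈ [HS-] = 7.97 × 10^-5 M.
Second step: Ka2 = [H+][S^2-]/[HS-] ≈ [S^2-] (since [H+] ≈ [HS-]).
So [S^2-] ≈ Ka2.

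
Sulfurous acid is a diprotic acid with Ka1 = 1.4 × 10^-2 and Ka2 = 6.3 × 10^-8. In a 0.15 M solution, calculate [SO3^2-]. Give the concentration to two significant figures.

First ionization gives [H+] ≈ [HSO3-] = 3.94 × 10^-2 M.
Second step: Ka2 = [H+][SO3^2-]/[HSO3-] ≈ [SO3^2-] (since [H+] ≈ [HSO3-]).
So [SO3^2-] ≈ Ka2.

6.3 × 10^-8 M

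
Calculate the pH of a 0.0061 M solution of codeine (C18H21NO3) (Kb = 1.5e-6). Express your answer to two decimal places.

C18H21NO3 + H2O ⇌ C18H22NO3+ + OH-
From the ICE table, Kb = [OH-]²/(0.0061 − [OH-]) = 1.5 × 10^-6.
Since Kb ≪ C₀, [OH-] ≈ √(Kb·C₀) = 9.57 × 10^-5 M.
([OH-]/C₀ = 1.6% < 5%, so the approximation holds.)
pOH = −log(9.57 × 10^-5) = 4.02; pH = 14.00 − 4.02 = 9.98

pH = 9.98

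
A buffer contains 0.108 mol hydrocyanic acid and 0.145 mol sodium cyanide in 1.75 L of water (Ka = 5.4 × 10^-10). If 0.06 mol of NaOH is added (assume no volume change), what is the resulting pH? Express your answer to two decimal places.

After neutralization: n(HCN) = 0.048 mol, n(CN-) = 0.205 mol.
pKa = −log(5.4 × 10^-10) = 9.268
Henderson–Hasselbalch with mole ratio 0.205/0.048: pH = 9.268 + (+0.631)

pH = 9.90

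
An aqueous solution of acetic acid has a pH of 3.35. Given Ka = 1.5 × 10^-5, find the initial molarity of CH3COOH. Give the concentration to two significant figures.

[H+] = 10^(-3.35) = 4.47 × 10^-4 M = x
Ka = x²/(C₀ − x) ⇒ C₀ = x + x²/Ka
C₀ = 4.47 × 10^-4 + (4.47 × 10^-4)²/(1.5 × 10^-5) = 1.38 × 10^-2 M

C₀ = 1.4 × 10^-2 M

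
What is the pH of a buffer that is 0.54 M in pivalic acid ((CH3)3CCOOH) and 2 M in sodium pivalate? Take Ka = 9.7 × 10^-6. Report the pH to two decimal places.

pH = 5.58

pKa = −log(9.7 × 10^-6) = 5.013
Henderson–Hasselbalch: pH = pKa + log([(CH3)3CCOO-]/[(CH3)3CCOOH]) = 5.013 + log(2/0.54)
pH = 5.013 + (+0.569) = 5.58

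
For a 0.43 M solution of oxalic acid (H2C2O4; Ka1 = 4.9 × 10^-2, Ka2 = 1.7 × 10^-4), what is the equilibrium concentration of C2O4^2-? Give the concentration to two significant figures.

First ionization gives [H+] ≈ [HC2O4-] = 1.23 × 10^-1 M.
Second step: Ka2 = [H+][C2O4^2-]/[HC2O4-] ≈ [C2O4^2-] (since [H+] ≈ [HC2O4-]).
So [C2O4^2-] ≈ Ka2.

1.7 × 10^-4 M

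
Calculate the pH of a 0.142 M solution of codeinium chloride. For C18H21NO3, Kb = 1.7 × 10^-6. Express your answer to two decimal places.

C18H22NO3+ is the conjugate acid of the weak base C18H21NO3.
Ka = Kw/Kb = 1.0×10^-14 / 1.7 × 10^-6 = 5.88 × 10^-9
Ka = [H+]²/(0.142 − [H+]) = 5.88 × 10^-9
Neglecting [H+] in the denominator: [H+] = √(5.88 × 10^-9 × 0.142) = 2.89 × 10^-5 M
pH = −log(2.89 × 10^-5) = 4.54

pH = 4.54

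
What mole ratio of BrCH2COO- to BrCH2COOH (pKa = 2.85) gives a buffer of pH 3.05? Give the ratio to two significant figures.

pH = pKa + log(r) ⇒ log(r) = 3.05 − 2.85 = +0.20
r = [BrCH2COO-]/[BrCH2COOH] = 10^(+0.20) = 1.58

ratio = 1.6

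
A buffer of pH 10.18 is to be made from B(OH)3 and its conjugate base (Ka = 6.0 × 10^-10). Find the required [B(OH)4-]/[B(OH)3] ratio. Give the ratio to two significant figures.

pKa = -log(6.0 × 10^-10) = 9.222
pH = pKa + log(r) ⇒ log(r) = 10.18 − 9.222 = +0.958
r = [B(OH)4-]/[B(OH)3] = 10^(+0.958) = 9.08

ratio = 9.1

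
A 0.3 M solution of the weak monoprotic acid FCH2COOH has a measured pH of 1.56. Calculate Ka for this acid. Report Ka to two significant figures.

[H+] = 10^(-1.56) = 2.75 × 10^-2 M
At equilibrium [HA] = 0.3 − 2.75 × 10^-2 = 2.72 × 10^-1 M
Ka = [H+][A-]/[HA] = (2.75 × 10^-2)² / 2.72 × 10^-1 = 2.8 × 10^-3

Ka = 2.8 × 10^-3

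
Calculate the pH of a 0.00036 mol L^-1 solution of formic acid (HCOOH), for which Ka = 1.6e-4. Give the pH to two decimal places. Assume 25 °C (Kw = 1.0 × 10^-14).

pH = 3.76

HCOOH ⇌ HCOO- + H+
Ka = x²/(0.00036 − x) = 1.6 × 10^-4
Here C₀/Ka ≈ 2.25, so the small-x approximation fails. Use the quadratic:
x = [−0.00016 + √(0.00016² + 2.3e-07)]/2 = 1.73 × 10^-4 M
pH = −log(1.73 × 10^-4) = 3.76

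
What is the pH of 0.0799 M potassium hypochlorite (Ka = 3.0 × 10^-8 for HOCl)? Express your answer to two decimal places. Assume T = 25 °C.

pH = 10.21

OCl- is the conjugate base of the weak acid HOCl.
Kb = Kw/Ka = 1.0×10^-14 / 3.0 × 10^-8 = 3.33 × 10^-7
Kb = x²/(0.0799 − x) = 3.33 × 10^-7
Since Kb ≪ C₀, x ≈ √(Kb·C₀) = 1.63 × 10^-4 M.
pOH = 3.79, so pH = 14.00 − pOH = 10.21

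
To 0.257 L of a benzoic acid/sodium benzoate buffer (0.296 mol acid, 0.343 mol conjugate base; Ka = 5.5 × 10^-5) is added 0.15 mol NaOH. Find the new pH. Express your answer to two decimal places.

pH = 4.79

OH- converts C6H5COOH to C6H5COO-: C6H5COOH → 0.146 mol, C6H5COO- → 0.493 mol.
pKa = −log(5.5 × 10^-5) = 4.260
pH = pKa + log(n_C6H5COO-/n_C6H5COOH) = 4.260 + log(0.493/0.146) = 4.260 + (+0.528)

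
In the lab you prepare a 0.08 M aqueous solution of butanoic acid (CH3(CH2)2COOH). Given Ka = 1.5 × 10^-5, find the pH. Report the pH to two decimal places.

CH3(CH2)2COOH ⇌ CH3(CH2)2COO- + H+
Ka = x²/(0.08 − x) = 1.5 × 10^-5
Neglecting x in the denominator: x = √(1.5 × 10^-5 × 0.08) = 1.10 × 10^-3 M
Check: 1.4% ionized — well under 5%, approximation valid.
pH = −log[H+] = −log(1.10 × 10^-3) = 2.96

pH = 2.96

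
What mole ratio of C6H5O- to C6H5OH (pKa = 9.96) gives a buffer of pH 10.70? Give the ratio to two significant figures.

ratio = 5.5

pH = pKa + log(r) ⇒ log(r) = 10.70 − 9.96 = +0.74
r = [C6H5O-]/[C6H5OH] = 10^(+0.74) = 5.5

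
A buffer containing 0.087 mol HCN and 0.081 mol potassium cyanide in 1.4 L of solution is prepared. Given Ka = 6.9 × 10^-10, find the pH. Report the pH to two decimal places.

pH = 9.13

pKa = −log(6.9 × 10^-10) = 9.161
Henderson–Hasselbalch: pH = pKa + log([CN-]/[HCN]) = 9.161 + log(0.081/0.087)
pH = 9.161 + (-0.031) = 9.13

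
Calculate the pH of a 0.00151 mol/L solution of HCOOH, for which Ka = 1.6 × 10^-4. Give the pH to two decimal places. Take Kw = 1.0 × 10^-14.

HCOOH ⇌ HCOO- + H+
Ka = [H+]²/(0.00151 − [H+]) = 1.6 × 10^-4
Here C₀/Ka ≈ 9.44, so the small-[H+] approximation fails. Use the quadratic:
[H+] = (−Ka + √(Ka² + 4·Ka·C₀))/2 = 4.18 × 10^-4 M
pH = −log[H+] = −log(4.18 × 10^-4) = 3.38

pH = 3.38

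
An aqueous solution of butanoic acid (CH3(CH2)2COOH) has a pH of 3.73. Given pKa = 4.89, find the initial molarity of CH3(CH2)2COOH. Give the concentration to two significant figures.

[H+] = 10^(-3.73) = 1.86 × 10^-4 M = x
Ka = 10^(−4.89) = 1.29 × 10^-5
Ka = x²/(C₀ − x) ⇒ C₀ = x + x²/Ka
C₀ = 1.86 × 10^-4 + (1.86 × 10^-4)²/(1.29 × 10^-5) = 2.87 × 10^-3 M

C₀ = 2.9 × 10^-3 M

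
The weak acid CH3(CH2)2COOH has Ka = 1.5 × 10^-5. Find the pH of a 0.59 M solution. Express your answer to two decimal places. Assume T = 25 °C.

pH = 2.53

CH3(CH2)2COOH ⇌ CH3(CH2)2COO- + H+
From the ICE table, Ka = [H+]²/(0.59 − [H+]) = 1.5 × 10^-5.
Assume [H+] ≪ 0.59: [H+] ≈ √(1.5 × 10^-5 × 0.59) = 2.97 × 10^-3 M
Check: 0.5% ionized — well under 5%, approximation valid.
pH = −log[H+] = −log(2.97 × 10^-3) = 2.53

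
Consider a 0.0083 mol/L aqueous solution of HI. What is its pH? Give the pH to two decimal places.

pH = 2.08

HI is a strong acid and dissociates completely, so [H+] = 0.0083 M.
pH = -log(0.0083) = 2.08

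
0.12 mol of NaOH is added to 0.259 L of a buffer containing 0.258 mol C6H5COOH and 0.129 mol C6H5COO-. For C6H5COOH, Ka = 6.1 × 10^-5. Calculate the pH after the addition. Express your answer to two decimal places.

pH = 4.47

OH- converts C6H5COOH to C6H5COO-: C6H5COOH → 0.138 mol, C6H5COO- → 0.249 mol.
pKa = −log(6.1 × 10^-5) = 4.215
pH = pKa + log(n_C6H5COO-/n_C6H5COOH) = 4.215 + log(0.249/0.138) = 4.215 + (+0.256)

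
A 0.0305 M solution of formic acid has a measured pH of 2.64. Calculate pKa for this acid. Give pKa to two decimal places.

pKa = 3.73

[H+] = 10^(-2.64) = 2.29 × 10^-3 M
At equilibrium [HA] = 0.0305 − 2.29 × 10^-3 = 2.82 × 10^-2 M
Ka = [H+][A-]/[HA] = (2.29 × 10^-3)² / 2.82 × 10^-2 = 1.86 × 10^-4
pKa = -log(1.86 × 10^-4) = 3.73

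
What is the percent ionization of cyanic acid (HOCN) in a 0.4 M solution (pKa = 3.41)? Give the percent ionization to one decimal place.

3.1%

HOCN ⇌ OCN- + H+; let x = [H+] at equilibrium.
Ka = 10^(−3.41) = 3.89 × 10^-4
x ≈ √(Ka·C₀) = √(3.89 × 10^-4 × 0.4) = 1.25 × 10^-2 M
% ionization = x/C₀ × 100% = 1.25 × 10^-2/0.4 × 100% = 3.1%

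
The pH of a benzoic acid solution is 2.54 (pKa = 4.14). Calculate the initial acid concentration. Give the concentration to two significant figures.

[H+] = 10^(-2.54) = 2.88 × 10^-3 M = x
Ka = 10^(−4.14) = 7.24 × 10^-5
Ka = x²/(C₀ − x) ⇒ C₀ = x + x²/Ka
C₀ = 2.88 × 10^-3 + (2.88 × 10^-3)²/(7.24 × 10^-5) = 1.17 × 10^-1 M

C₀ = 1.2 × 10^-1 M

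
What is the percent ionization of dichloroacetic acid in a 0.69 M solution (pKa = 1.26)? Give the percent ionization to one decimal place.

Cl2CHCOOH ⇌ Cl2CHCOO- + H+; let x = [H+] at equilibrium.
Ka = 10^(−1.26) = 5.50 × 10^-2
Ka = x²/(C₀ − x); solving the quadratic gives x = 1.69 × 10^-1 M.
Fraction ionized = 1.69 × 10^-1 / 0.69 = 0.2449 → 24.5%

24.5%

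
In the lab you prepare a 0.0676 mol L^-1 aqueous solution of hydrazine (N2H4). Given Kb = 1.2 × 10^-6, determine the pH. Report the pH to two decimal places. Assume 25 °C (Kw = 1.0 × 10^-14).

pH = 10.45

N2H4 + H2O ⇌ N2H5+ + OH-
Kb = [OH-]²/(0.0676 − [OH-]) = 1.2 × 10^-6
Assume [OH-] ≪ 0.0676: [OH-] ≈ √(1.2 × 10^-6 × 0.0676) = 2.85 × 10^-4 M
([OH-]/C₀ = 0.42% < 5%, so the approximation holds.)
pOH = 3.55, so pH = 14.00 − pOH = 10.45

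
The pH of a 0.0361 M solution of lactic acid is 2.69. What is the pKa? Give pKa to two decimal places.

[H+] = 10^(-2.69) = 2.04 × 10^-3 M
At equilibrium [HA] = 0.0361 − 2.04 × 10^-3 = 3.41 × 10^-2 M
Ka = [H+][A-]/[HA] = (2.04 × 10^-3)² / 3.41 × 10^-2 = 1.22 × 10^-4
pKa = -log(1.22 × 10^-4) = 3.91

pKa = 3.91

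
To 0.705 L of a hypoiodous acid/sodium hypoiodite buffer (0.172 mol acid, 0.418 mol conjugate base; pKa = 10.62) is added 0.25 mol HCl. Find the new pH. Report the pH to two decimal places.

pH = 10.22

Added H+ converts OI- to HOI: HOI → 0.422 mol, OI- → 0.168 mol.
pH = pKa + log(n_OI-/n_HOI) = 10.62 + log(0.168/0.422) = 10.62 + (-0.400)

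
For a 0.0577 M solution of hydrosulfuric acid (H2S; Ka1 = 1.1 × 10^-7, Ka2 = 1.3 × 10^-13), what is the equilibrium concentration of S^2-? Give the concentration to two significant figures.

First ionization gives [H+] ≈ [HS-] = 7.97 × 10^-5 M.
Second step: Ka2 = [H+][S^2-]/[HS-] ≈ [S^2-] (since [H+] ≈ [HS-]).
So [S^2-] ≈ Ka2.

1.3 × 10^-13 M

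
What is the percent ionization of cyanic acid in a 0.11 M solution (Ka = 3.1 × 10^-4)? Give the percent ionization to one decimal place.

5.2%

HOCN ⇌ OCN- + H+; let x = [H+] at equilibrium.
Ka = x²/(C₀ − x); solving the quadratic gives x = 5.69 × 10^-3 M.
% ionization = x/C₀ × 100% = 5.69 × 10^-3/0.11 × 100% = 5.2%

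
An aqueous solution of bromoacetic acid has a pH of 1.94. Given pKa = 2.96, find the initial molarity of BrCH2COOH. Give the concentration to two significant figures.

[H+] = 10^(-1.94) = 1.15 × 10^-2 M = x
Ka = 10^(−2.96) = 1.10 × 10^-3
Ka = x²/(C₀ − x) ⇒ C₀ = x + x²/Ka
C₀ = 1.15 × 10^-2 + (1.15 × 10^-2)²/(1.10 × 10^-3) = 1.32 × 10^-1 M

C₀ = 1.3 × 10^-1 M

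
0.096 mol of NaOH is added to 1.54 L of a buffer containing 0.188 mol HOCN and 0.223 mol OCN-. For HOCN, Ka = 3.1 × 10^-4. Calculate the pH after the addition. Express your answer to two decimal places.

OH- converts HOCN to OCN-: HOCN → 0.092 mol, OCN- → 0.319 mol.
pKa = −log(3.1 × 10^-4) = 3.509
Henderson–Hasselbalch with mole ratio 0.319/0.092: pH = 3.509 + (+0.540)

pH = 4.05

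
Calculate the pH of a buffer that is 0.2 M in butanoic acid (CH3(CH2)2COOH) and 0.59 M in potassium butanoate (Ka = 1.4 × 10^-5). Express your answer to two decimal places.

pKa = −log(1.4 × 10^-5) = 4.854
Henderson–Hasselbalch: pH = pKa + log([CH3(CH2)2COO-]/[CH3(CH2)2COOH]) = 4.854 + log(0.59/0.2)
pH = 4.854 + (+0.470) = 5.32

pH = 5.32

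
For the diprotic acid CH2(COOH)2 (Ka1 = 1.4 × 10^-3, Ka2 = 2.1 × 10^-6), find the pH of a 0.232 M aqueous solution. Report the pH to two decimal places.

pH = 1.76

Ka1 ≫ Ka2, so treat the first dissociation as the only significant source of H+.
Ka1 = x²/(0.232 − x) = 1.4 × 10^-3
Solving the quadratic: x = (−Ka1 + √(Ka1² + 4·Ka1·C₀))/2 = 1.73 × 10^-2 M
pH = −log(1.73 × 10^-2) = 1.76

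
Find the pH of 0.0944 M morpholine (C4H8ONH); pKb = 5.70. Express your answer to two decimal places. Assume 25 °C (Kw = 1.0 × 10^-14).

pH = 10.64

C4H8ONH + H2O ⇌ C4H8ONH2+ + OH-
Kb = 10^(−5.70) = 2.00 × 10^-6
Kb = x²/(0.0944 − x) = 2.00 × 10^-6
Neglecting x in the denominator: x = √(2.00 × 10^-6 × 0.0944) = 4.35 × 10^-4 M
pOH = 3.36, so pH = 14.00 − pOH = 10.64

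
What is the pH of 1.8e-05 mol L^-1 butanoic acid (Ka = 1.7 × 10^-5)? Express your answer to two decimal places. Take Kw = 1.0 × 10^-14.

CH3(CH2)2COOH ⇌ CH3(CH2)2COO- + H+
Ka = x²/(1.8e-05 − x) = 1.7 × 10^-5
Here C₀/Ka ≈ 1.06, so the small-x approximation fails. Use the quadratic:
x = [−1.7e-05 + √(1.7e-05² + 1.22e-09)]/2 = 1.09 × 10^-5 M
pH = −log(1.09 × 10^-5) = 4.96

pH = 4.96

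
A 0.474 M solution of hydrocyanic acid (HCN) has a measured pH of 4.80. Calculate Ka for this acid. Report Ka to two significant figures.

Ka = 5.3 × 10^-10

[H+] = 10^(-4.80) = 1.58 × 10^-5 M
At equilibrium [HA] = 0.474 − 1.58 × 10^-5 = 4.74 × 10^-1 M
Ka = [H+][A-]/[HA] = (1.58 × 10^-5)² / 4.74 × 10^-1 = 5.3 × 10^-10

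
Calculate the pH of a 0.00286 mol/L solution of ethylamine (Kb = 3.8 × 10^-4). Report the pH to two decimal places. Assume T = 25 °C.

C2H5NH2 + H2O ⇌ C2H5NH3+ + OH-
Let x = [OH-] at equilibrium. Kb = x²/(0.00286 − x).
The 5% rule fails; solving x² + Kb·x − Kb·C₀ = 0 exactly:
x = [−0.00038 + √(0.00038² + 4.35e-06)]/2 = 8.70 × 10^-4 M
pOH = 3.06, so pH = 14.00 − pOH = 10.94

pH = 10.94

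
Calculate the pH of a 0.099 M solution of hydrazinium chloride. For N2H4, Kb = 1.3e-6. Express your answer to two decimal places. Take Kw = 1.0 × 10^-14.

N2H5+ is the conjugate acid of the weak base N2H4.
Ka = Kw/Kb = 1.0×10^-14 / 1.3 × 10^-6 = 7.69 × 10^-9
Ka = [H+]²/(0.099 − [H+]) = 7.69 × 10^-9
Neglecting [H+] in the denominator: [H+] = √(7.69 × 10^-9 × 0.099) = 2.76 × 10^-5 M
pH = −log[H+] = −log(2.76 × 10^-5) = 4.56

pH = 4.56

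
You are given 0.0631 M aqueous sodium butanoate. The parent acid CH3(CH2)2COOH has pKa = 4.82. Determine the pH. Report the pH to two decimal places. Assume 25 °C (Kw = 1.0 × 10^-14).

CH3(CH2)2COO- is the conjugate base of the weak acid CH3(CH2)2COOH.
Ka = 10^(−4.82) = 1.51 × 10^-5
Kb = Kw/Ka = 1.0×10^-14 / 1.51 × 10^-5 = 6.62 × 10^-10
From the ICE table, Kb = x²/(0.0631 − x) = 6.62 × 10^-10.
Since Kb ≪ C₀, x ≈ √(Kb·C₀) = 6.46 × 10^-6 M.
Check: 0.01% ionized — well under 5%, approximation valid.
pOH = −log(6.46 × 10^-6) = 5.19; pH = 14.00 − 5.19 = 8.81

pH = 8.81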